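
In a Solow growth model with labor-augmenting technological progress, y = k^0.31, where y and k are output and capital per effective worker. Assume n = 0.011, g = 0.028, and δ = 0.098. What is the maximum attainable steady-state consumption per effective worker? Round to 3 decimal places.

c_gold ≈ 0.996

The effective depreciation rate is n + g + δ = 0.011 + 0.028 + 0.098 = 0.137.
Golden rule sets MPK = n+g+δ: 0.31·k^(0.31−1) = 0.137, so k_gold = (0.31/0.137)^(1/0.69) ≈ 3.2657.
y_gold = 3.2657^0.31 ≈ 1.4432.
c_gold = y_gold − (n+g+δ)·k_gold = 1.4432 − 0.137·3.2657 ≈ 0.9958.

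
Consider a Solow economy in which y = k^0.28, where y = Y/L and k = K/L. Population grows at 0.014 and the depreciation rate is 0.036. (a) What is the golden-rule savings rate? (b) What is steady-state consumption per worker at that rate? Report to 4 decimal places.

Capital per worker breaks even when investment replaces (n + δ)·k; here n + δ = 0.05.
For Cobb-Douglas, s_gold equals capital's share: s_gold = 0.28.
At the golden rule the marginal product of capital equals n+δ: 0.28·k^(0.28−1) = 0.05. Solving, k_gold = (0.28/0.05)^(1/0.72) ≈ 10.9433.
y_gold = 10.9433^0.28 ≈ 1.9542; c_gold = (1−0.28)·y_gold ≈ 1.4070.

(a) s_gold = 0.2800; (b) c_gold ≈ 1.4070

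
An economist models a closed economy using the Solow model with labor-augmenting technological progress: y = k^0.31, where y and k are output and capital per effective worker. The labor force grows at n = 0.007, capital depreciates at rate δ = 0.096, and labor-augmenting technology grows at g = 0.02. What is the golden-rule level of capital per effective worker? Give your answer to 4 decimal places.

k_gold ≈ 3.8179

Capital per effective worker breaks even when investment replaces (n + g + δ)·k; here n + g + δ = 0.123.
Maximizing c = f(k) − (n+g+δ)·k gives f'(k) = n+g+δ, i.e. 0.31·k^(0.31−1) = 0.123, so k_gold = (0.31/0.123)^(1/0.69) ≈ 3.8179.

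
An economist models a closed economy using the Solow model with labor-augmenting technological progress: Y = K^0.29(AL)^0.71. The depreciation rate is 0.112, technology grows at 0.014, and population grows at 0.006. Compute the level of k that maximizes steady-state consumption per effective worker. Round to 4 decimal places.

The effective depreciation rate is n + g + δ = 0.006 + 0.014 + 0.112 = 0.132.
Golden rule sets MPK = n+g+δ: 0.29·k^(0.29−1) = 0.132, so k_gold = (0.29/0.132)^(1/0.71) ≈ 3.0300.

k_gold ≈ 3.0300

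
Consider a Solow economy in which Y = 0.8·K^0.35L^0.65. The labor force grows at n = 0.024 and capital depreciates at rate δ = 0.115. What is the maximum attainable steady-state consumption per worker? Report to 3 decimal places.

c_gold ≈ 0.758

n + δ = 0.024 + 0.115 = 0.139.
Setting f'(k) = n+δ gives 0.35·0.8·k^(0.35−1) = 0.139, hence k_gold = (0.35·0.8/0.139)^(1/0.65) ≈ 2.9371.
y_gold = 0.8·2.9371^0.35 ≈ 1.1664.
c_gold = y_gold − (n+δ)·k_gold = 1.1664 − 0.139·2.9371 ≈ 0.7582.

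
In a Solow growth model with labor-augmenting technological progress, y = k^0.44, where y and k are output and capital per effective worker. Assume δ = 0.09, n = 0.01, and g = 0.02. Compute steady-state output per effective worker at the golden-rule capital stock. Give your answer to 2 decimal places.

y_gold ≈ 2.78

The effective depreciation rate is n + g + δ = 0.01 + 0.02 + 0.09 = 0.12.
Maximizing c = f(k) − (n+g+δ)·k gives f'(k) = n+g+δ, i.e. 0.44·k^(0.44−1) = 0.12, so k_gold = (0.44/0.12)^(1/0.56) ≈ 10.1772.
Output: y_gold = k_gold^0.44 = 10.1772^0.44 ≈ 2.7756.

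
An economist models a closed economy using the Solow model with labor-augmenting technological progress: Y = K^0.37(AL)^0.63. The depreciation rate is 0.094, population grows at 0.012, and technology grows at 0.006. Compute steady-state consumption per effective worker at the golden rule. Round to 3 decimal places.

Break-even investment rate: n + g + δ = 0.012 + 0.006 + 0.094 = 0.112.
Maximizing c = f(k) − (n+g+δ)·k gives f'(k) = n+g+δ, i.e. 0.37·k^(0.37−1) = 0.112, so k_gold = (0.37/0.112)^(1/0.63) ≈ 6.6647.
y_gold = 6.6647^0.37 ≈ 2.0174.
c_gold = y_gold − (n+g+δ)·k_gold = 2.0174 − 0.112·6.6647 ≈ 1.2710.

c_gold ≈ 1.271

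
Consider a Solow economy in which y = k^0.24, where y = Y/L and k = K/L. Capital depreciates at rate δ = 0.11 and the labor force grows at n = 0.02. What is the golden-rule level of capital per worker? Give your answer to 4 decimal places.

Break-even investment rate: n + δ = 0.02 + 0.11 = 0.13.
Maximizing c = f(k) − (n+δ)·k gives f'(k) = n+δ, i.e. 0.24·k^(0.24−1) = 0.13, so k_gold = (0.24/0.13)^(1/0.76) ≈ 2.2405.

k_gold ≈ 2.2405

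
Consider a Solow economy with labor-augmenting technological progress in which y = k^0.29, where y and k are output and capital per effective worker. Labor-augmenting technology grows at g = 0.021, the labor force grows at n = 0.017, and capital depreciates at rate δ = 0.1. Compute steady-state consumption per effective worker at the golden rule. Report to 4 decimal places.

Break-even investment rate: n + g + δ = 0.017 + 0.021 + 0.1 = 0.138.
Setting f'(k) = n+g+δ gives 0.29·k^(0.29−1) = 0.138, hence k_gold = (0.29/0.138)^(1/0.71) ≈ 2.8461.
y_gold = 2.8461^0.29 ≈ 1.3544.
c_gold = y_gold − (n+g+δ)·k_gold = 1.3544 − 0.138·2.8461 ≈ 0.9616.

c_gold ≈ 0.9616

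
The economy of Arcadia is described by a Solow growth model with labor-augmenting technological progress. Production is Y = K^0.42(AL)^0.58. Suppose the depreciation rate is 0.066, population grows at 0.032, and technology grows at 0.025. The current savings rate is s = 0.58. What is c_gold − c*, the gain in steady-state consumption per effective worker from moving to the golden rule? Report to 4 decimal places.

Δc ≈ 0.1202

Break-even investment rate: n + g + δ = 0.032 + 0.025 + 0.066 = 0.123.
Current steady state (s = 0.58): k* = (0.58/0.123)^(1/0.58) ≈ 14.4959, y* = 14.4959^0.42 ≈ 3.0741, c* = (1−0.58)·3.0741 ≈ 1.2911.
Golden rule sets MPK = n+g+δ: 0.42·k^(0.42−1) = 0.123, so k_gold = (0.42/0.123)^(1/0.58) ≈ 8.3092.
y_gold = 8.3092^0.42 ≈ 2.4334, c_gold = y_gold − 0.123·k_gold ≈ 1.4114.
Gain: Δc = 1.4114 − 1.2911 ≈ 0.1202.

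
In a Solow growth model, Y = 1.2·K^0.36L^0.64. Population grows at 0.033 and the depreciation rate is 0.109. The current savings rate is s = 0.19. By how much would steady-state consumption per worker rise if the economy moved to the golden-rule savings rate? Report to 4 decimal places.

Δc ≈ 0.1674

Break-even investment rate: n + δ = 0.033 + 0.109 = 0.142.
Current steady state (s = 0.19): k* = (0.19·1.2/0.142)^(1/0.64) ≈ 2.0957, y* = 1.2·2.0957^0.36 ≈ 1.5662, c* = (1−0.19)·1.5662 ≈ 1.2687.
Maximizing c = f(k) − (n+δ)·k gives f'(k) = n+δ, i.e. 0.36·1.2·k^(0.36−1) = 0.142, so k_gold = (0.36·1.2/0.142)^(1/0.64) ≈ 5.6884.
y_gold = 1.2·5.6884^0.36 ≈ 2.2438, c_gold = y_gold − 0.142·k_gold ≈ 1.4360.
Gain: Δc = 1.4360 − 1.2687 ≈ 0.1674.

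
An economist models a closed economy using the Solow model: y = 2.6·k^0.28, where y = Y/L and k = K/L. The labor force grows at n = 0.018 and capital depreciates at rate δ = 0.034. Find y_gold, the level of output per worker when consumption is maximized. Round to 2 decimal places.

n + δ = 0.018 + 0.034 = 0.052.
Golden rule sets MPK = n+δ: 0.28·2.6·k^(0.28−1) = 0.052, so k_gold = (0.28·2.6/0.052)^(1/0.72) ≈ 39.0701.
Output: y_gold = 2.6·k_gold^0.28 = 2.6·39.0701^0.28 ≈ 7.2559.

y_gold ≈ 7.26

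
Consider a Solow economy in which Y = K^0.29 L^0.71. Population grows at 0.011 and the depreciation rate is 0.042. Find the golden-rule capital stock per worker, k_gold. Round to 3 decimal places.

k_gold ≈ 10.955

The effective depreciation rate is n + δ = 0.011 + 0.042 = 0.053.
Setting f'(k) = n+δ gives 0.29·k^(0.29−1) = 0.053, hence k_gold = (0.29/0.053)^(1/0.71) ≈ 10.9549.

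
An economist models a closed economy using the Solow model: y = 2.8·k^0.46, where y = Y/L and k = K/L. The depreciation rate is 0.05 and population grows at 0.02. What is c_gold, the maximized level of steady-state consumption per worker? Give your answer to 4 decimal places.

c_gold ≈ 18.0713

The effective depreciation rate is n + δ = 0.02 + 0.05 = 0.07.
Maximizing c = f(k) − (n+δ)·k gives f'(k) = n+δ, i.e. 0.46·2.8·k^(0.46−1) = 0.07, so k_gold = (0.46·2.8/0.07)^(1/0.54) ≈ 219.9152.
y_gold = 2.8·219.9152^0.46 ≈ 33.4654.
c_gold = y_gold − (n+δ)·k_gold = 33.4654 − 0.07·219.9152 ≈ 18.0713.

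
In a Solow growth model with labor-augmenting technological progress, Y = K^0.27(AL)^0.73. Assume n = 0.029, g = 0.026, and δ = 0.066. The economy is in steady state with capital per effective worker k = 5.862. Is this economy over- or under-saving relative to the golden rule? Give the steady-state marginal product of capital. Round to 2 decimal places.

The effective depreciation rate is n + g + δ = 0.029 + 0.026 + 0.066 = 0.121.
MPK = 0.27·k^(0.27−1) = 0.27·5.862^(-0.73) ≈ 0.0742.
MPK < 0.121, so the economy is dynamically inefficient (over-saving).

over-saving; MPK ≈ 0.07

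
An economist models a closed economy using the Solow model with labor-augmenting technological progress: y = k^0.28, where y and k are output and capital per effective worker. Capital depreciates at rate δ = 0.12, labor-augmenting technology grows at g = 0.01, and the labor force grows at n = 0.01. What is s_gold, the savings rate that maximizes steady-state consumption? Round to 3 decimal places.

Capital per effective worker breaks even when investment replaces (n + g + δ)·k; here n + g + δ = 0.14.
At the golden rule MPK = n+g+δ, and in any Cobb-Douglas steady state s = (n+g+δ)·k/y = MPK·k/y = capital's share 0.28.

s_gold = 0.280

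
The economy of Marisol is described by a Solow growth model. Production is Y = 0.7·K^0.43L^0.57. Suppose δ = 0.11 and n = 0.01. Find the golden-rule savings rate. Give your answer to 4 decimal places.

s_gold = 0.4300

The effective depreciation rate is n + δ = 0.01 + 0.11 = 0.12.
At the golden rule MPK = n+δ, and in any Cobb-Douglas steady state s = (n+δ)·k/y = MPK·k/y = capital's share 0.43.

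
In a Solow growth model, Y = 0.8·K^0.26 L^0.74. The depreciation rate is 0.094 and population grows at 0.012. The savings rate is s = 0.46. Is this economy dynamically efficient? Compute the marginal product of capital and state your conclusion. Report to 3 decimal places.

dynamically inefficient; MPK ≈ 0.060

n + δ = 0.012 + 0.094 = 0.106.
Steady-state k*: s·A·k^0.26 = 0.106·k gives k* = (0.46·0.8/0.106)^(1/0.74) ≈ 5.3760.
MPK = 0.26·0.8·5.3760^(-0.74) ≈ 0.0599.
MPK < n+δ = 0.106, so the economy is dynamically inefficient (over-saving).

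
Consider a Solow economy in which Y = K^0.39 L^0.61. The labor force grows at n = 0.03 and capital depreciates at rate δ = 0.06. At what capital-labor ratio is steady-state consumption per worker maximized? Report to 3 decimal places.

k_gold ≈ 11.065

The effective depreciation rate is n + δ = 0.03 + 0.06 = 0.09.
Golden rule sets MPK = n+δ: 0.39·k^(0.39−1) = 0.09, so k_gold = (0.39/0.09)^(1/0.61) ≈ 11.0655.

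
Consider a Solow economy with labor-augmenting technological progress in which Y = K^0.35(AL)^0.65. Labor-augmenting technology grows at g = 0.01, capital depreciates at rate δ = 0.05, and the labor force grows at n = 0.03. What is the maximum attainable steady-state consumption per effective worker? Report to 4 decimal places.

Capital per effective worker breaks even when investment replaces (n + g + δ)·k; here n + g + δ = 0.09.
At the golden rule the marginal product of capital equals n+g+δ: 0.35·k^(0.35−1) = 0.09. Solving, k_gold = (0.35/0.09)^(1/0.65) ≈ 8.0802.
y_gold = 8.0802^0.35 ≈ 2.0778.
c_gold = y_gold − (n+g+δ)·k_gold = 2.0778 − 0.09·8.0802 ≈ 1.3506.

c_gold ≈ 1.3506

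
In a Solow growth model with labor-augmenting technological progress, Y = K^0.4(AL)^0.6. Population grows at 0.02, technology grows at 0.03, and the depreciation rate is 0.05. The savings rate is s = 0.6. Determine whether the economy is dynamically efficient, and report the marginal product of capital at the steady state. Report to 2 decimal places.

n + g + δ = 0.02 + 0.03 + 0.05 = 0.1.
Steady-state k*: s·k^0.4 = 0.1·k gives k* = (0.6/0.1)^(1/0.6) ≈ 19.8116.
MPK = 0.4·19.8116^(-0.6) ≈ 0.0667.
MPK < n+g+δ = 0.1, so the economy is dynamically inefficient (over-saving).

dynamically inefficient; MPK ≈ 0.07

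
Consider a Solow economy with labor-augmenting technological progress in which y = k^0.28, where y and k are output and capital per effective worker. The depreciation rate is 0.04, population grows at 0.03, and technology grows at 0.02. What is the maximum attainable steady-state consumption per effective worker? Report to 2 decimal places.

c_gold ≈ 1.12

The effective depreciation rate is n + g + δ = 0.03 + 0.02 + 0.04 = 0.09.
At the golden rule the marginal product of capital equals n+g+δ: 0.28·k^(0.28−1) = 0.09. Solving, k_gold = (0.28/0.09)^(1/0.72) ≈ 4.8373.
y_gold = 4.8373^0.28 ≈ 1.5549.
c_gold = y_gold − (n+g+δ)·k_gold = 1.5549 − 0.09·4.8373 ≈ 1.1195.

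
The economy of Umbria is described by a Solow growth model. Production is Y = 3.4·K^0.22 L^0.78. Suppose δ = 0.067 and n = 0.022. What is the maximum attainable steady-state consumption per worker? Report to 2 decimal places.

n + δ = 0.022 + 0.067 = 0.089.
At the golden rule the marginal product of capital equals n+δ: 0.22·3.4·k^(0.22−1) = 0.089. Solving, k_gold = (0.22·3.4/0.089)^(1/0.78) ≈ 15.3204.
y_gold = 3.4·15.3204^0.22 ≈ 6.1978.
c_gold = y_gold − (n+δ)·k_gold = 6.1978 − 0.089·15.3204 ≈ 4.8343.

c_gold ≈ 4.83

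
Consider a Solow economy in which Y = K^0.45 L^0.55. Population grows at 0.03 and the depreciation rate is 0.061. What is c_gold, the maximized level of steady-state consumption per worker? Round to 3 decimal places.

c_gold ≈ 2.034

Break-even investment rate: n + δ = 0.03 + 0.061 = 0.091.
At the golden rule the marginal product of capital equals n+δ: 0.45·k^(0.45−1) = 0.091. Solving, k_gold = (0.45/0.091)^(1/0.55) ≈ 18.2864.
y_gold = 18.2864^0.45 ≈ 3.6979.
c_gold = y_gold − (n+δ)·k_gold = 3.6979 − 0.091·18.2864 ≈ 2.0339.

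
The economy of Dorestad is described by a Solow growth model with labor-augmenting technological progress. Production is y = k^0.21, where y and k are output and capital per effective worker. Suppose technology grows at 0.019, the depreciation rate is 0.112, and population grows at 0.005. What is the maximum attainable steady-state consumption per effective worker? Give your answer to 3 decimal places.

The effective depreciation rate is n + g + δ = 0.005 + 0.019 + 0.112 = 0.136.
Maximizing c = f(k) − (n+g+δ)·k gives f'(k) = n+g+δ, i.e. 0.21·k^(0.21−1) = 0.136, so k_gold = (0.21/0.136)^(1/0.79) ≈ 1.7331.
y_gold = 1.7331^0.21 ≈ 1.1224.
c_gold = y_gold − (n+g+δ)·k_gold = 1.1224 − 0.136·1.7331 ≈ 0.8867.

c_gold ≈ 0.887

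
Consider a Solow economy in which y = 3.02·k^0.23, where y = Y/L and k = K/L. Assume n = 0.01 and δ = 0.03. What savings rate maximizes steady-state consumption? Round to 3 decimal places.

s_gold = 0.230

Capital per worker breaks even when investment replaces (n + δ)·k; here n + δ = 0.04.
At the golden rule MPK = n+δ, and in any Cobb-Douglas steady state s = (n+δ)·k/y = MPK·k/y = capital's share 0.23.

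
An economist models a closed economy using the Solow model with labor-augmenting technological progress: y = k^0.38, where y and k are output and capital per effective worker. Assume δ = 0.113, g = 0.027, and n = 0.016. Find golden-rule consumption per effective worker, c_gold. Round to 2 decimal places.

c_gold ≈ 1.07

The effective depreciation rate is n + g + δ = 0.016 + 0.027 + 0.113 = 0.156.
Setting f'(k) = n+g+δ gives 0.38·k^(0.38−1) = 0.156, hence k_gold = (0.38/0.156)^(1/0.62) ≈ 4.2038.
y_gold = 4.2038^0.38 ≈ 1.7258.
c_gold = y_gold − (n+g+δ)·k_gold = 1.7258 − 0.156·4.2038 ≈ 1.0700.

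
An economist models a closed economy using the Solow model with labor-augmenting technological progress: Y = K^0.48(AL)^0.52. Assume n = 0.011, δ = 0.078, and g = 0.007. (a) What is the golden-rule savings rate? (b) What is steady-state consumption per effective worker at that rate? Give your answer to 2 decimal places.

Break-even investment rate: n + g + δ = 0.011 + 0.007 + 0.078 = 0.096.
For Cobb-Douglas, s_gold equals capital's share: s_gold = 0.48.
Golden rule sets MPK = n+g+δ: 0.48·k^(0.48−1) = 0.096, so k_gold = (0.48/0.096)^(1/0.52) ≈ 22.0888.
y_gold = 22.0888^0.48 ≈ 4.4178; c_gold = (1−0.48)·y_gold ≈ 2.2972.

(a) s_gold = 0.48; (b) c_gold ≈ 2.30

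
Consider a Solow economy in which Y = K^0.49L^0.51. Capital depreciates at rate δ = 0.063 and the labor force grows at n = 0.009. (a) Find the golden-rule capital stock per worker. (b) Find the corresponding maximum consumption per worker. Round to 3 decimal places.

Capital per worker breaks even when investment replaces (n + δ)·k; here n + δ = 0.072.
Maximizing c = f(k) − (n+δ)·k gives f'(k) = n+δ, i.e. 0.49·k^(0.49−1) = 0.072, so k_gold = (0.49/0.072)^(1/0.51) ≈ 42.9602.
y_gold = 42.9602^0.49 ≈ 6.3125; c_gold = y_gold − 0.072·k_gold ≈ 3.2194.

(a) k_gold ≈ 42.960; (b) c_gold ≈ 3.219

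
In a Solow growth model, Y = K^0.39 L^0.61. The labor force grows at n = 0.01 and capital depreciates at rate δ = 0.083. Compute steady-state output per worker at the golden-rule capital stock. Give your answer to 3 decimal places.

n + δ = 0.01 + 0.083 = 0.093.
Setting f'(k) = n+δ gives 0.39·k^(0.39−1) = 0.093, hence k_gold = (0.39/0.093)^(1/0.61) ≈ 10.4864.
Output: y_gold = k_gold^0.39 = 10.4864^0.39 ≈ 2.5006.

y_gold ≈ 2.501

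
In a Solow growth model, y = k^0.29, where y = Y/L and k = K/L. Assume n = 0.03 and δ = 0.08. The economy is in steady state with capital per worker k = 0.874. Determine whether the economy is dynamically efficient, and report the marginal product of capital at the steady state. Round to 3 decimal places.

dynamically efficient; MPK ≈ 0.319

The effective depreciation rate is n + δ = 0.03 + 0.08 = 0.11.
MPK = 0.29·k^(0.29−1) = 0.29·0.874^(-0.71) ≈ 0.3191.
MPK > 0.11, so the economy is dynamically efficient (under-saving).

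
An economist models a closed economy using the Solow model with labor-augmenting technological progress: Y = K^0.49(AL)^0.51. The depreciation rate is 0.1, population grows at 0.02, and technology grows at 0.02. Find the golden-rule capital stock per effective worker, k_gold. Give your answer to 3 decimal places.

Break-even investment rate: n + g + δ = 0.02 + 0.02 + 0.1 = 0.14.
Golden rule sets MPK = n+g+δ: 0.49·k^(0.49−1) = 0.14, so k_gold = (0.49/0.14)^(1/0.51) ≈ 11.6627.

k_gold ≈ 11.663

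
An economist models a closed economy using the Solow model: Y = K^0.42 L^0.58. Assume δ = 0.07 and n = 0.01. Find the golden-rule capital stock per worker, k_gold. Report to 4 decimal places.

Break-even investment rate: n + δ = 0.01 + 0.07 = 0.08.
Maximizing c = f(k) − (n+δ)·k gives f'(k) = n+δ, i.e. 0.42·k^(0.42−1) = 0.08, so k_gold = (0.42/0.08)^(1/0.58) ≈ 17.4443.

k_gold ≈ 17.4443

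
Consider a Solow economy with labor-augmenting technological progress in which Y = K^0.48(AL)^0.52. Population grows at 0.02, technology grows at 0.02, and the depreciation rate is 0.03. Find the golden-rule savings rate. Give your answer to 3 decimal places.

s_gold = 0.480

Break-even investment rate: n + g + δ = 0.02 + 0.02 + 0.03 = 0.07.
At the golden rule MPK = n+g+δ, and in any Cobb-Douglas steady state s = (n+g+δ)·k/y = MPK·k/y = capital's share 0.48.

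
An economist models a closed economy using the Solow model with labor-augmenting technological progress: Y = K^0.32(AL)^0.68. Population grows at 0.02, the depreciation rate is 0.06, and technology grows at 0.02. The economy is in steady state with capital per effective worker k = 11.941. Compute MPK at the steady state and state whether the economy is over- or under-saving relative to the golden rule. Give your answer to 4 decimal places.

over-saving; MPK ≈ 0.0593

n + g + δ = 0.02 + 0.02 + 0.06 = 0.1.
MPK = 0.32·k^(0.32−1) = 0.32·11.941^(-0.68) ≈ 0.0593.
MPK < 0.1, so the economy is dynamically inefficient (over-saving).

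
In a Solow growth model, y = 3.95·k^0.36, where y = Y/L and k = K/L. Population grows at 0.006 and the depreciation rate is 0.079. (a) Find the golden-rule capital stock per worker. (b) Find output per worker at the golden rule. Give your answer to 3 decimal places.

The effective depreciation rate is n + δ = 0.006 + 0.079 = 0.085.
At the golden rule the marginal product of capital equals n+δ: 0.36·3.95·k^(0.36−1) = 0.085. Solving, k_gold = (0.36·3.95/0.085)^(1/0.64) ≈ 81.5997.
y_gold = 3.95·81.5997^0.36 ≈ 19.2666.

(a) k_gold ≈ 81.600; (b) y_gold ≈ 19.267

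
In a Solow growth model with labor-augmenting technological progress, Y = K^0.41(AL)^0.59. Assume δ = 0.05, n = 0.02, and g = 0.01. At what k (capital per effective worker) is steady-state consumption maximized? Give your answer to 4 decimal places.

k_gold ≈ 15.9541

The effective depreciation rate is n + g + δ = 0.02 + 0.01 + 0.05 = 0.08.
Golden rule sets MPK = n+g+δ: 0.41·k^(0.41−1) = 0.08, so k_gold = (0.41/0.08)^(1/0.59) ≈ 15.9541.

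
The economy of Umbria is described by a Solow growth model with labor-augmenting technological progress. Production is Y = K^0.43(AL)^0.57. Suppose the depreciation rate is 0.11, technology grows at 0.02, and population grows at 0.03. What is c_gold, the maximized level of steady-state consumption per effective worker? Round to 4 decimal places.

c_gold ≈ 1.2016

Break-even investment rate: n + g + δ = 0.03 + 0.02 + 0.11 = 0.16.
At the golden rule the marginal product of capital equals n+g+δ: 0.43·k^(0.43−1) = 0.16. Solving, k_gold = (0.43/0.16)^(1/0.57) ≈ 5.6656.
y_gold = 5.6656^0.43 ≈ 2.1081.
c_gold = y_gold − (n+g+δ)·k_gold = 2.1081 − 0.16·5.6656 ≈ 1.2016.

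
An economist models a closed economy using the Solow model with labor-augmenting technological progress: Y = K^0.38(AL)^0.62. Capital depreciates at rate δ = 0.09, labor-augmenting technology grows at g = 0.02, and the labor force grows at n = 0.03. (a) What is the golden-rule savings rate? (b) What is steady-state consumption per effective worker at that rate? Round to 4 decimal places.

(a) s_gold = 0.3800; (b) c_gold ≈ 1.1434

n + g + δ = 0.03 + 0.02 + 0.09 = 0.14.
For Cobb-Douglas, s_gold equals capital's share: s_gold = 0.38.
Golden rule sets MPK = n+g+δ: 0.38·k^(0.38−1) = 0.14, so k_gold = (0.38/0.14)^(1/0.62) ≈ 5.0055.
y_gold = 5.0055^0.38 ≈ 1.8441; c_gold = (1−0.38)·y_gold ≈ 1.1434.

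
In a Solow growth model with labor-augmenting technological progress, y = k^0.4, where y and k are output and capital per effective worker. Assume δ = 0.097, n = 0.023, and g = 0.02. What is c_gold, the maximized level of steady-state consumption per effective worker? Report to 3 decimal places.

The effective depreciation rate is n + g + δ = 0.023 + 0.02 + 0.097 = 0.14.
Setting f'(k) = n+g+δ gives 0.4·k^(0.4−1) = 0.14, hence k_gold = (0.4/0.14)^(1/0.6) ≈ 5.7529.
y_gold = 5.7529^0.4 ≈ 2.0135.
c_gold = y_gold − (n+g+δ)·k_gold = 2.0135 − 0.14·5.7529 ≈ 1.2081.

c_gold ≈ 1.208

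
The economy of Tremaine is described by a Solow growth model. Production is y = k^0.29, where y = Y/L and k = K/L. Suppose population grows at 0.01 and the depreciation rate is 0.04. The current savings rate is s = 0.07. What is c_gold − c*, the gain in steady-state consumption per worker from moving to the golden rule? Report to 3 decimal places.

The effective depreciation rate is n + δ = 0.01 + 0.04 = 0.05.
Current steady state (s = 0.07): k* = (0.07/0.05)^(1/0.71) ≈ 1.6063, y* = 1.6063^0.29 ≈ 1.1473, c* = (1−0.07)·1.1473 ≈ 1.0670.
Setting f'(k) = n+δ gives 0.29·k^(0.29−1) = 0.05, hence k_gold = (0.29/0.05)^(1/0.71) ≈ 11.8919.
y_gold = 11.8919^0.29 ≈ 2.0503, c_gold = y_gold − 0.05·k_gold ≈ 1.4557.
Gain: Δc = 1.4557 − 1.0670 ≈ 0.3887.

Δc ≈ 0.389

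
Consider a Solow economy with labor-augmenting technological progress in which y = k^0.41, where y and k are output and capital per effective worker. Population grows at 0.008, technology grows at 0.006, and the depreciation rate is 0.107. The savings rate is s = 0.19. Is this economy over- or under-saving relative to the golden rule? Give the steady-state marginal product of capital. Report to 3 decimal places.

Break-even investment rate: n + g + δ = 0.008 + 0.006 + 0.107 = 0.121.
Steady-state k*: s·k^0.41 = 0.121·k gives k* = (0.19/0.121)^(1/0.59) ≈ 2.1486.
MPK = 0.41·2.1486^(-0.59) ≈ 0.2611.
MPK > n+g+δ = 0.121, so the economy is dynamically efficient (under-saving).

under-saving; MPK ≈ 0.261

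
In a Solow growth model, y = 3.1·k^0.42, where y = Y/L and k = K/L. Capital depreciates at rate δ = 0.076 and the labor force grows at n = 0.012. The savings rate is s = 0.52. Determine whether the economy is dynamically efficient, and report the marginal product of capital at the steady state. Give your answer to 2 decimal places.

Break-even investment rate: n + δ = 0.012 + 0.076 = 0.088.
Steady-state k*: s·A·k^0.42 = 0.088·k gives k* = (0.52·3.1/0.088)^(1/0.58) ≈ 150.4470.
MPK = 0.42·3.1·150.4470^(-0.58) ≈ 0.0711.
MPK < n+δ = 0.088, so the economy is dynamically inefficient (over-saving).

dynamically inefficient; MPK ≈ 0.07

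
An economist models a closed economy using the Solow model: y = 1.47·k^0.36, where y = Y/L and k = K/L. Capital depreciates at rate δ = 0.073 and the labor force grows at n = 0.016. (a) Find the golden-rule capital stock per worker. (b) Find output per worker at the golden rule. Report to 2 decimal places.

(a) k_gold ≈ 16.21; (b) y_gold ≈ 4.01

Break-even investment rate: n + δ = 0.016 + 0.073 = 0.089.
Setting f'(k) = n+δ gives 0.36·1.47·k^(0.36−1) = 0.089, hence k_gold = (0.36·1.47/0.089)^(1/0.64) ≈ 16.2082.
y_gold = 1.47·16.2082^0.36 ≈ 4.0070.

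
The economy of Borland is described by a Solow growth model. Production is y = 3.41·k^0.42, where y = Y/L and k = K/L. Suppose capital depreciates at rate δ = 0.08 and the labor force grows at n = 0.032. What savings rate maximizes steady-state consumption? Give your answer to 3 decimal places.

n + δ = 0.032 + 0.08 = 0.112.
At the golden rule MPK = n+δ, and in any Cobb-Douglas steady state s = (n+δ)·k/y = MPK·k/y = capital's share 0.42.

s_gold = 0.420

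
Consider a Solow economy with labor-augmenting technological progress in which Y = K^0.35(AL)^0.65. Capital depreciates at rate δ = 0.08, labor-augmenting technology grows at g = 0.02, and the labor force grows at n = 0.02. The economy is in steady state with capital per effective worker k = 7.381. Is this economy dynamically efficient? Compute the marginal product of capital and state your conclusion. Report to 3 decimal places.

dynamically inefficient; MPK ≈ 0.095

Break-even investment rate: n + g + δ = 0.02 + 0.02 + 0.08 = 0.12.
MPK = 0.35·k^(0.35−1) = 0.35·7.381^(-0.65) ≈ 0.0955.
MPK < 0.12, so the economy is dynamically inefficient (over-saving).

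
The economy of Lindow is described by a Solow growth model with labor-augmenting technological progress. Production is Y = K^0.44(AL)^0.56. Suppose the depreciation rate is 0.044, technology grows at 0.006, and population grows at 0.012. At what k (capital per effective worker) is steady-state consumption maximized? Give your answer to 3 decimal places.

k_gold ≈ 33.094

n + g + δ = 0.012 + 0.006 + 0.044 = 0.062.
Setting f'(k) = n+g+δ gives 0.44·k^(0.44−1) = 0.062, hence k_gold = (0.44/0.062)^(1/0.56) ≈ 33.0942.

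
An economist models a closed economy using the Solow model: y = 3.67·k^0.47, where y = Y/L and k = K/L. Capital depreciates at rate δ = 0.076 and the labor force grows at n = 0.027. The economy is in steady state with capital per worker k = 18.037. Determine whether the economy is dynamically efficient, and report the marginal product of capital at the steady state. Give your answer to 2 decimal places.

dynamically efficient; MPK ≈ 0.37

n + δ = 0.027 + 0.076 = 0.103.
MPK = 0.47·3.67·k^(0.47−1) = 0.47·3.67·18.037^(-0.53) ≈ 0.3724.
MPK > 0.103, so the economy is dynamically efficient (under-saving).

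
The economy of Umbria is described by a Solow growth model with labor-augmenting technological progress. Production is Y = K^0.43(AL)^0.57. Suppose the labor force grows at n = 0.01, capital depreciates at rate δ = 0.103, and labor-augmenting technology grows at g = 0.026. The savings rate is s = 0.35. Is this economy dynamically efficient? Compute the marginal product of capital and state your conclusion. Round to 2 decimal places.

dynamically efficient; MPK ≈ 0.17

Capital per effective worker breaks even when investment replaces (n + g + δ)·k; here n + g + δ = 0.139.
Steady-state k*: s·k^0.43 = 0.139·k gives k* = (0.35/0.139)^(1/0.57) ≈ 5.0536.
MPK = 0.43·5.0536^(-0.57) ≈ 0.1708.
MPK > n+g+δ = 0.139, so the economy is dynamically efficient (under-saving).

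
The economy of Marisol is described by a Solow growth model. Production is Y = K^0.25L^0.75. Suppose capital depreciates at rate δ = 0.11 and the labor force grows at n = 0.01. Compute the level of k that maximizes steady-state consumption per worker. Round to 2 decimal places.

k_gold ≈ 2.66

The effective depreciation rate is n + δ = 0.01 + 0.11 = 0.12.
Maximizing c = f(k) − (n+δ)·k gives f'(k) = n+δ, i.e. 0.25·k^(0.25−1) = 0.12, so k_gold = (0.25/0.12)^(1/0.75) ≈ 2.6608.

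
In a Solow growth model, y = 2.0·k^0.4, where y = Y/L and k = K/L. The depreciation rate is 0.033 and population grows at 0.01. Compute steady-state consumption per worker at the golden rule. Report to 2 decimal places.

c_gold ≈ 8.43

n + δ = 0.01 + 0.033 = 0.043.
Maximizing c = f(k) − (n+δ)·k gives f'(k) = n+δ, i.e. 0.4·2.0·k^(0.4−1) = 0.043, so k_gold = (0.4·2.0/0.043)^(1/0.6) ≈ 130.6279.
y_gold = 2.0·130.6279^0.4 ≈ 14.0425.
c_gold = y_gold − (n+δ)·k_gold = 14.0425 − 0.043·130.6279 ≈ 8.4255.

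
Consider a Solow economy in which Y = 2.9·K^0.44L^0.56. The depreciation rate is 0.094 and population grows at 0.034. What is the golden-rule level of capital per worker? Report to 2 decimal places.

k_gold ≈ 60.71

n + δ = 0.034 + 0.094 = 0.128.
Golden rule sets MPK = n+δ: 0.44·2.9·k^(0.44−1) = 0.128, so k_gold = (0.44·2.9/0.128)^(1/0.56) ≈ 60.7137.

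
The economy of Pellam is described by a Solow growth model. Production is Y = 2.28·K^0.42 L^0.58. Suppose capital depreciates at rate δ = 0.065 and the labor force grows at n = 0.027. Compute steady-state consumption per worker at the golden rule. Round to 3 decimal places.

c_gold ≈ 7.213

n + δ = 0.027 + 0.065 = 0.092.
At the golden rule the marginal product of capital equals n+δ: 0.42·2.28·k^(0.42−1) = 0.092. Solving, k_gold = (0.42·2.28/0.092)^(1/0.58) ≈ 56.7717.
y_gold = 2.28·56.7717^0.42 ≈ 12.4357.
c_gold = y_gold − (n+δ)·k_gold = 12.4357 − 0.092·56.7717 ≈ 7.2127.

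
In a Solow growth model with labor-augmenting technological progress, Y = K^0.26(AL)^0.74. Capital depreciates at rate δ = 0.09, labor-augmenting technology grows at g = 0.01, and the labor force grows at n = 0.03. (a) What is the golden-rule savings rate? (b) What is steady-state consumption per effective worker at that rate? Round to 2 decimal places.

(a) s_gold = 0.26; (b) c_gold ≈ 0.94

Capital per effective worker breaks even when investment replaces (n + g + δ)·k; here n + g + δ = 0.13.
For Cobb-Douglas, s_gold equals capital's share: s_gold = 0.26.
Golden rule sets MPK = n+g+δ: 0.26·k^(0.26−1) = 0.13, so k_gold = (0.26/0.13)^(1/0.74) ≈ 2.5515.
y_gold = 2.5515^0.26 ≈ 1.2758; c_gold = (1−0.26)·y_gold ≈ 0.9441.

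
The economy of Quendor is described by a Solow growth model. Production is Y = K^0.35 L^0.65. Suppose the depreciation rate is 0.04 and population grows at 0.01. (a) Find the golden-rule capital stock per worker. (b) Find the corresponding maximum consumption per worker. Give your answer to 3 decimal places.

n + δ = 0.01 + 0.04 = 0.05.
Maximizing c = f(k) − (n+δ)·k gives f'(k) = n+δ, i.e. 0.35·k^(0.35−1) = 0.05, so k_gold = (0.35/0.05)^(1/0.65) ≈ 19.9596.
y_gold = 19.9596^0.35 ≈ 2.8514; c_gold = y_gold − 0.05·k_gold ≈ 1.8534.

(a) k_gold ≈ 19.960; (b) c_gold ≈ 1.853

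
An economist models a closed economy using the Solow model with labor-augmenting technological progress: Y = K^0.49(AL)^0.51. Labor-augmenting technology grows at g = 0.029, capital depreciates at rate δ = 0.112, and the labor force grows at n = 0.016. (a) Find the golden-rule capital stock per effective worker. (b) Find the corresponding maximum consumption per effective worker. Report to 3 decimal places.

The effective depreciation rate is n + g + δ = 0.016 + 0.029 + 0.112 = 0.157.
At the golden rule the marginal product of capital equals n+g+δ: 0.49·k^(0.49−1) = 0.157. Solving, k_gold = (0.49/0.157)^(1/0.51) ≈ 9.3156.
y_gold = 9.3156^0.49 ≈ 2.9848; c_gold = y_gold − 0.157·k_gold ≈ 1.5222.

(a) k_gold ≈ 9.316; (b) c_gold ≈ 1.522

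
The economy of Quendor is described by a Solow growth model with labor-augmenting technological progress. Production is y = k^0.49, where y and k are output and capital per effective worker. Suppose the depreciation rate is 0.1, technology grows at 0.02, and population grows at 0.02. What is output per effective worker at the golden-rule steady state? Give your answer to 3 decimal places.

y_gold ≈ 3.332

The effective depreciation rate is n + g + δ = 0.02 + 0.02 + 0.1 = 0.14.
At the golden rule the marginal product of capital equals n+g+δ: 0.49·k^(0.49−1) = 0.14. Solving, k_gold = (0.49/0.14)^(1/0.51) ≈ 11.6627.
Output: y_gold = k_gold^0.49 = 11.6627^0.49 ≈ 3.3322.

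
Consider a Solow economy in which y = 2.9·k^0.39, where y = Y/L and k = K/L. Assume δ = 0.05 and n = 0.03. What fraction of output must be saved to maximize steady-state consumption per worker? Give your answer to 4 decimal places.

n + δ = 0.03 + 0.05 = 0.08.
At the golden rule MPK = n+δ, and in any Cobb-Douglas steady state s = (n+δ)·k/y = MPK·k/y = capital's share 0.39.

s_gold = 0.3900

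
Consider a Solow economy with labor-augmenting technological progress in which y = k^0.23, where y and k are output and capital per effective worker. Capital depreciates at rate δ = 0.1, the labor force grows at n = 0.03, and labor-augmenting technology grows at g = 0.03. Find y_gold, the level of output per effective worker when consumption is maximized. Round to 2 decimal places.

y_gold ≈ 1.11

The effective depreciation rate is n + g + δ = 0.03 + 0.03 + 0.1 = 0.16.
Maximizing c = f(k) − (n+g+δ)·k gives f'(k) = n+g+δ, i.e. 0.23·k^(0.23−1) = 0.16, so k_gold = (0.23/0.16)^(1/0.77) ≈ 1.6021.
Output: y_gold = k_gold^0.23 = 1.6021^0.23 ≈ 1.1145.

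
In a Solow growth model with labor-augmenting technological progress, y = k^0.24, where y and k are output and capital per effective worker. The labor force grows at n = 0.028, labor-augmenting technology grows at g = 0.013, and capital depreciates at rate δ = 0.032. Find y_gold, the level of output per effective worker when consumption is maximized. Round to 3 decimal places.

Break-even investment rate: n + g + δ = 0.028 + 0.013 + 0.032 = 0.073.
Golden rule sets MPK = n+g+δ: 0.24·k^(0.24−1) = 0.073, so k_gold = (0.24/0.073)^(1/0.76) ≈ 4.7876.
Output: y_gold = k_gold^0.24 = 4.7876^0.24 ≈ 1.4562.

y_gold ≈ 1.456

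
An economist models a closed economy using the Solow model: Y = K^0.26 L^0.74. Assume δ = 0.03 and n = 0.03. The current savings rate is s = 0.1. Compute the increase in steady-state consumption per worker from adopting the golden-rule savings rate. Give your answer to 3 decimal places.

Δc ≈ 0.162

n + δ = 0.03 + 0.03 = 0.06.
Current steady state (s = 0.1): k* = (0.1/0.06)^(1/0.74) ≈ 1.9943, y* = 1.9943^0.26 ≈ 1.1966, c* = (1−0.1)·1.1966 ≈ 1.0769.
Maximizing c = f(k) − (n+δ)·k gives f'(k) = n+δ, i.e. 0.26·k^(0.26−1) = 0.06, so k_gold = (0.26/0.06)^(1/0.74) ≈ 7.2539.
y_gold = 7.2539^0.26 ≈ 1.6740, c_gold = y_gold − 0.06·k_gold ≈ 1.2387.
Gain: Δc = 1.2387 − 1.0769 ≈ 0.1618.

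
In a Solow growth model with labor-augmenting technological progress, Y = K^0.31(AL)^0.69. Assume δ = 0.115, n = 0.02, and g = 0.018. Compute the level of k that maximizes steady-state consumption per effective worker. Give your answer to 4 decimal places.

k_gold ≈ 2.7826

n + g + δ = 0.02 + 0.018 + 0.115 = 0.153.
Setting f'(k) = n+g+δ gives 0.31·k^(0.31−1) = 0.153, hence k_gold = (0.31/0.153)^(1/0.69) ≈ 2.7826.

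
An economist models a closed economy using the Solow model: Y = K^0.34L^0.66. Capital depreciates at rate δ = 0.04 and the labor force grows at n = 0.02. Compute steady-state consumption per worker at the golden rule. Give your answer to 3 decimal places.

c_gold ≈ 1.613

The effective depreciation rate is n + δ = 0.02 + 0.04 = 0.06.
At the golden rule the marginal product of capital equals n+δ: 0.34·k^(0.34−1) = 0.06. Solving, k_gold = (0.34/0.06)^(1/0.66) ≈ 13.8486.
y_gold = 13.8486^0.34 ≈ 2.4439.
c_gold = y_gold − (n+δ)·k_gold = 2.4439 − 0.06·13.8486 ≈ 1.6130.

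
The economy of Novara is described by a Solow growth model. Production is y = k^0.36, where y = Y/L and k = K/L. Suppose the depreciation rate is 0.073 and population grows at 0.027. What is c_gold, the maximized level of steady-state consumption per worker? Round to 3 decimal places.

c_gold ≈ 1.316

The effective depreciation rate is n + δ = 0.027 + 0.073 = 0.1.
Golden rule sets MPK = n+δ: 0.36·k^(0.36−1) = 0.1, so k_gold = (0.36/0.1)^(1/0.64) ≈ 7.3998.
y_gold = 7.3998^0.36 ≈ 2.0555.
c_gold = y_gold − (n+δ)·k_gold = 2.0555 − 0.1·7.3998 ≈ 1.3155.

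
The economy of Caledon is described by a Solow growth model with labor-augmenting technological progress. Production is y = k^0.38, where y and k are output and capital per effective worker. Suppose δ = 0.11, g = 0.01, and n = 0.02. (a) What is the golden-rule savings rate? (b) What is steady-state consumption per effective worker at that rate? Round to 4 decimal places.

Capital per effective worker breaks even when investment replaces (n + g + δ)·k; here n + g + δ = 0.14.
For Cobb-Douglas, s_gold equals capital's share: s_gold = 0.38.
Golden rule sets MPK = n+g+δ: 0.38·k^(0.38−1) = 0.14, so k_gold = (0.38/0.14)^(1/0.62) ≈ 5.0055.
y_gold = 5.0055^0.38 ≈ 1.8441; c_gold = (1−0.38)·y_gold ≈ 1.1434.

(a) s_gold = 0.3800; (b) c_gold ≈ 1.1434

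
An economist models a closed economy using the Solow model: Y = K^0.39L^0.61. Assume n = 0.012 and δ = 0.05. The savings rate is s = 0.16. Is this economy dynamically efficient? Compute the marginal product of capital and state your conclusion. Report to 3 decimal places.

dynamically efficient; MPK ≈ 0.151

Capital per worker breaks even when investment replaces (n + δ)·k; here n + δ = 0.062.
Steady-state k*: s·k^0.39 = 0.062·k gives k* = (0.16/0.062)^(1/0.61) ≈ 4.7311.
MPK = 0.39·4.7311^(-0.61) ≈ 0.1511.
MPK > n+δ = 0.062, so the economy is dynamically efficient (under-saving).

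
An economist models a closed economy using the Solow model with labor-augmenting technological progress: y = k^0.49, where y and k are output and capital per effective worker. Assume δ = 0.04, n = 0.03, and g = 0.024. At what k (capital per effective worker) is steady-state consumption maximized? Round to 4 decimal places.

n + g + δ = 0.03 + 0.024 + 0.04 = 0.094.
Golden rule sets MPK = n+g+δ: 0.49·k^(0.49−1) = 0.094, so k_gold = (0.49/0.094)^(1/0.51) ≈ 25.4692.

k_gold ≈ 25.4692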